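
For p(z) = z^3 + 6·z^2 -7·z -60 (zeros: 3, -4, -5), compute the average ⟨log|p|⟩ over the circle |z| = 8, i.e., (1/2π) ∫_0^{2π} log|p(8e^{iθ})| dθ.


Zeros: -5, -4, 3; r = 8.
Inside |z| < r: -5, -4, 3. Outside (|z| ≥ r): ∅.
p(0) = -60, so log|p(0)| = log(60) = 4.0943.
Apply Jensen: I(r) = log|p(0)| + Σ_k log(r/|z_k|), summed over zeros inside |z| < r.
  log(r/|z_k|) for z_k = 3: log(8/3) = 0.9808
  log(r/|z_k|) for z_k = -4: log(8/4) = 0.6931
  log(r/|z_k|) for z_k = -5: log(8/5) = 0.4700
Sum over inside zeros: 2.1440.
I(r) = log|p(0)| + (inside sum) = 4.0943 + 2.1440 = 6.2383.
Closed form (all zeros inside, monic): I(r) = n·log(r) = 3·log(8) = 6.2383. ✓

I(r) ≈ 6.2383.


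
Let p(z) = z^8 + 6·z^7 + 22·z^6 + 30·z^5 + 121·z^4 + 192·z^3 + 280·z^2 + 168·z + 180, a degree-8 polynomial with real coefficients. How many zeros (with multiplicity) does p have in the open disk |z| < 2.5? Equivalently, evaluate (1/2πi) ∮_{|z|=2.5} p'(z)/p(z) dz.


The zeros of p are: (-3 + 3i), (-3 - 3i), (0 + 1i), (0 - 1i), (-1 + 1i), (-1 - 1i), (1 + 2i), (1 - 2i).
Their magnitudes are: 4.243, 4.243, 1, 1, 1.414, 1.414, 2.236, 2.236.
Zeros with |z| < R = 2.5: (0 + 1i), (0 - 1i), (-1 + 1i), (-1 - 1i), (1 + 2i), (1 - 2i).
Count = 6.
By the argument principle, (1/2πi) ∮_{|z|=R} p'(z)/p(z) dz equals exactly this count.

Number of zeros inside |z| < 2.5: 6.


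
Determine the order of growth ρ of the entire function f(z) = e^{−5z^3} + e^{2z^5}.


Each summand is entire of order 3 and 5 respectively (as in the single-exponential case). The order of a sum is at most the max of the orders, so ρ ≤ 5. For the lower bound: on |z|=r choose arg z so that 2z^5 is real positive; then |e^{2z^5}| = e^{2r^5} while |e^{-5z^3}| ≤ e^{5r^3} = o(e^{2r^5}). So |f| ≥ e^{2r^5}(1 − o(1)) and ρ ≥ 5. Hence ρ = max(3, 5) = 5.
Therefore ρ = 5.

Order ρ = 5.


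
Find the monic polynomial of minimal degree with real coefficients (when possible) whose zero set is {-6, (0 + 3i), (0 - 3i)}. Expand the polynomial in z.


The polynomial is p(z) = ∏_{α ∈ S} (z − α), where S = {-6, (0 + 3i), (0 - 3i)}.
Expanding the product yields: p(z) = z^3 + 6·z^2 + 9·z + 54.
Note conjugate pairs combine to real quadratics: (z − (0+3i))(z − (0−3i)) = z² + 9.
The resulting polynomial has degree 3 and real coefficients as required.

p(z) = z^3 + 6·z^2 + 9·z + 54.


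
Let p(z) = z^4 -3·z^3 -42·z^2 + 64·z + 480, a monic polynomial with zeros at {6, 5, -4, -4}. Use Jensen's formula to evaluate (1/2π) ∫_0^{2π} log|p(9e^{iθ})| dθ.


Zeros: -4, -4, 5, 6; r = 9.
Inside |z| < r: -4, -4, 5, 6. Outside (|z| ≥ r): ∅.
p(0) = 480, so log|p(0)| = log(480) = 6.1738.
Apply Jensen: I(r) = log|p(0)| + Σ_k log(r/|z_k|), summed over zeros inside |z| < r.
  log(r/|z_k|) for z_k = 6: log(9/6) = 0.4055
  log(r/|z_k|) for z_k = 5: log(9/5) = 0.5878
  log(r/|z_k|) for z_k = -4: log(9/4) = 0.8109
  log(r/|z_k|) for z_k = -4: log(9/4) = 0.8109
Sum over inside zeros: 2.6151.
I(r) = log|p(0)| + (inside sum) = 6.1738 + 2.6151 = 8.7889.
Closed form (all zeros inside, monic): I(r) = n·log(r) = 4·log(9) = 8.7889. ✓

I(r) ≈ 8.7889.


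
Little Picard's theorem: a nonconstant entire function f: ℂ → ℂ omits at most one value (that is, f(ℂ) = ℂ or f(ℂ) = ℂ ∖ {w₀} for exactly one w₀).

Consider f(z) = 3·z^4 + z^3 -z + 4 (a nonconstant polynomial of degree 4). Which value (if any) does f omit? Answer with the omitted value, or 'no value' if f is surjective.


Little Picard bounds the complement of f(ℂ) to at most one point.
For every w ∈ ℂ, the equation p(z) − w = 0 is a nonconstant polynomial in z and hence has at least one root by the fundamental theorem of algebra. So p is surjective onto ℂ, omitting no value.

Omitted value: no value.


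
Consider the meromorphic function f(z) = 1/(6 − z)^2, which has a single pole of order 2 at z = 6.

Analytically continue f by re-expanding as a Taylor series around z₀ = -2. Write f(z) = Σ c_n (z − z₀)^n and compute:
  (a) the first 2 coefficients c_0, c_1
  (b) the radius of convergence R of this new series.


Let w = z − z₀, so z = z₀ + w.
Then 6 − z = 6 − (z₀ + w) = (6 − z₀) − w = 8 − w.
f(z) = 1/(8 − w)^2 = (1/(8)^2) · (1 − w/(8))^{−2}.
By the binomial series (1−u)^{−2} = Σ_{n≥0} C(n+1, 1) u^n for |u|<1, with u = w/(8):
  c_n = C(n+1, 1) / (8)^(n+2).
  c_0 = 1/(8)^2 = 1/64.
  c_1 = 2/(8)^3 = 1/256.
The series is valid for |w/d| < 1, i.e. |z − z₀| < |d|.
Radius of convergence: R = |6 − z₀| = |8| = 8 (distance from z₀ to the singularity z = 6).

c_0 = 1/64, c_1 = 1/256; R = 8.


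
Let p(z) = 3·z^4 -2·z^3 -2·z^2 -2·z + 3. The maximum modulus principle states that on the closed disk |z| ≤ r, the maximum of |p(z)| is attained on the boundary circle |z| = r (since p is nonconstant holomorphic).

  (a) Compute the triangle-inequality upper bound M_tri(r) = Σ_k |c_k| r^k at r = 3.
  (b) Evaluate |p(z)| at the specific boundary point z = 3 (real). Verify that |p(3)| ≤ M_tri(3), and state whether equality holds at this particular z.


Coefficients: c_0 = 3, c_1 = -2, c_2 = -2, c_3 = -2, c_4 = 3. Radius r = 3.
Part (a). Triangle bound: M_tri(r) = Σ_k |c_k| r^k
  = |3|·3^0 + |-2|·3^1 + |-2|·3^2 + |-2|·3^3 + |3|·3^4
  = 3 + 6 + 18 + 54 + 243 = 324.
This bounds M(r) := max_{|z|=r} |p(z)| from above; equality holds iff all terms c_k z^k can be made to align in phase at a single z on |z|=r.
Part (b). At z = 3 (real, on the circle |z| = r):
  p(3) = (3)·3^0 + (-2)·3^1 + (-2)·3^2 + (-2)·3^3 + (3)·3^4 = 168.
  |p(3)| = 168.
Check: |p(3)| = 168 ≤ 324 = M_tri(3). ✓ Equality does not hold at z = 3 (the coefficients have mixed signs, so the terms do not all align in phase there).

M_tri(3) = 324; |p(3)| = 168; equality at z=3: no.


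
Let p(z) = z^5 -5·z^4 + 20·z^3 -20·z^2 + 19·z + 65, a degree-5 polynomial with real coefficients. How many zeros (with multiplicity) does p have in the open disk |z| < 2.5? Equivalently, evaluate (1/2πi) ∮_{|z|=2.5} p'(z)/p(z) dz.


The zeros of p are: -1, (1 + 2i), (1 - 2i), (2 + 3i), (2 - 3i).
Their magnitudes are: 1, 2.236, 2.236, 3.606, 3.606.
Zeros with |z| < R = 2.5: -1, (1 + 2i), (1 - 2i).
Count = 3.
By the argument principle, (1/2πi) ∮_{|z|=R} p'(z)/p(z) dz equals exactly this count.

Number of zeros inside |z| < 2.5: 3.


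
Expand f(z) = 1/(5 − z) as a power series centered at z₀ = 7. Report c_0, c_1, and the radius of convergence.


Let w = z − z₀, so z = z₀ + w.
Then 5 − z = 5 − (z₀ + w) = (5 − z₀) − w = -2 − w.
f(z) = 1/(-2 − w) = (1/(-2)) · 1/(1 − w/(-2)) = Σ_{n≥0} w^n / (-2)^(n+1).
So c_n = 1/(-2)^(n+1):
  c_0 = 1/(-2)^1 = -1/2.
  c_1 = 1/(-2)^2 = 1/4.
The series is valid for |w/d| < 1, i.e. |z − z₀| < |d|.
Radius of convergence: R = |5 − z₀| = |-2| = 2 (distance from z₀ to the singularity z = 5).

c_0 = -1/2, c_1 = 1/4; R = 2.


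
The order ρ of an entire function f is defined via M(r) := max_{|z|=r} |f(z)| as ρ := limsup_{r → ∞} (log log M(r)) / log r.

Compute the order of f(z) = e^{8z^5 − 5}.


|e^{8z^5 − 5}| = e^{Re(8·z^5) + -5} ≤ e^{8|z|^5 + -5} = e^{8r^5 + -5} on |z| = r, so ρ ≤ 5. Choosing z on |z|=r so that 8·z^5 is real positive (always possible by picking arg z appropriately) gives |f(z)| = e^{8r^5 + -5}, matching the bound. The additive constant -5 does not affect log log M(r) ~ 5·log r. Hence ρ = 5.
Therefore ρ = 5.

Order ρ = 5.


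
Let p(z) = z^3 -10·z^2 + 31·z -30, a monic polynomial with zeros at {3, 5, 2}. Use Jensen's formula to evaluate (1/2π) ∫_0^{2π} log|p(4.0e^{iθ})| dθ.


Zeros: 2, 3, 5; r = 4.0.
Inside |z| < r: 2, 3. Outside (|z| ≥ r): 5.
p(0) = -30, so log|p(0)| = log(30) = 3.4012.
Apply Jensen: I(r) = log|p(0)| + Σ_k log(r/|z_k|), summed over zeros inside |z| < r.
  log(r/|z_k|) for z_k = 3: log(4.0/3) = 0.2877
  log(r/|z_k|) for z_k = 2: log(4.0/2) = 0.6931
  Outside zeros (5) contribute nothing to the Jensen sum.
Sum over inside zeros: 0.9808.
I(r) = log|p(0)| + (inside sum) = 3.4012 + 0.9808 = 4.3820.
Note: since some zeros are outside |z| ≤ r, the simplified n·log(r) form does NOT apply — only the inside zeros contribute.

I(r) ≈ 4.3820.


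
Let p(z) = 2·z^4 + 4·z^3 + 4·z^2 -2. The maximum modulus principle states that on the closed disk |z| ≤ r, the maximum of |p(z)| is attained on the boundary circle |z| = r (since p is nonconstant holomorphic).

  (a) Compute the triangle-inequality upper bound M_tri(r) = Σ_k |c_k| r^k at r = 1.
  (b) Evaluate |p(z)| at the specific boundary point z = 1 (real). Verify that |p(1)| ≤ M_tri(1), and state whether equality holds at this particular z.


Coefficients: c_0 = -2, c_1 = 0, c_2 = 4, c_3 = 4, c_4 = 2. Radius r = 1.
Part (a). Triangle bound: M_tri(r) = Σ_k |c_k| r^k
  = |-2|·1^0 + |0|·1^1 + |4|·1^2 + |4|·1^3 + |2|·1^4
  = 2 + 0 + 4 + 4 + 2 = 12.
This bounds M(r) := max_{|z|=r} |p(z)| from above; equality holds iff all terms c_k z^k can be made to align in phase at a single z on |z|=r.
Part (b). At z = 1 (real, on the circle |z| = r):
  p(1) = (-2)·1^0 + (0)·1^1 + (4)·1^2 + (4)·1^3 + (2)·1^4 = 8.
  |p(1)| = 8.
Check: |p(1)| = 8 ≤ 12 = M_tri(1). ✓ Equality does not hold at z = 1 (the coefficients have mixed signs, so the terms do not all align in phase there).

M_tri(1) = 12; |p(1)| = 8; equality at z=1: no.


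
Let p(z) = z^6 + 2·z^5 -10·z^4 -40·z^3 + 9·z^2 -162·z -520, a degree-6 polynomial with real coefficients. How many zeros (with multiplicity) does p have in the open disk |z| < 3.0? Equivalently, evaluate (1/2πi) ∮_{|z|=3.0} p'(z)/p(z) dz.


The zeros of p are: -2, 4, (1 + 2i), (1 - 2i), (-3 + 2i), (-3 - 2i).
Their magnitudes are: 2, 4, 2.236, 2.236, 3.606, 3.606.
Zeros with |z| < R = 3.0: -2, (1 + 2i), (1 - 2i).
Count = 3.
By the argument principle, (1/2πi) ∮_{|z|=R} p'(z)/p(z) dz equals exactly this count.

Number of zeros inside |z| < 3.0: 3.


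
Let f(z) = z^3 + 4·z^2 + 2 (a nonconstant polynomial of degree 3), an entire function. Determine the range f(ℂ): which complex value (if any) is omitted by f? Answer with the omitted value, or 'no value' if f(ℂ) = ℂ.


Little Picard bounds the complement of f(ℂ) to at most one point.
For every w ∈ ℂ, the equation p(z) − w = 0 is a nonconstant polynomial in z and hence has at least one root by the fundamental theorem of algebra. So p is surjective onto ℂ, omitting no value.

Omitted value: no value.


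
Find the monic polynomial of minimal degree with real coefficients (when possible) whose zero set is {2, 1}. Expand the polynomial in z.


The polynomial is p(z) = ∏_{α ∈ S} (z − α), where S = {2, 1}.
Expanding the product yields: p(z) = z^2 -3·z + 2.
The resulting polynomial has degree 2 and real coefficients as required.

p(z) = z^2 -3·z + 2.


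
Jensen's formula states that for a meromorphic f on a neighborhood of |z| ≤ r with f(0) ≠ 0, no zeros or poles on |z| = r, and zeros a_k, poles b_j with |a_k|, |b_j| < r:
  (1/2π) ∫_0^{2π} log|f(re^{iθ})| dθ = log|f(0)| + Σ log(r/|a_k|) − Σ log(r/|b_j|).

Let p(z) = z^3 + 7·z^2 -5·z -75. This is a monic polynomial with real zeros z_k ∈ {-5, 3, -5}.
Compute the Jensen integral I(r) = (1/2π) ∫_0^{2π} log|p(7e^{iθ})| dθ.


Zeros: -5, -5, 3; r = 7.
Inside |z| < r: -5, -5, 3. Outside (|z| ≥ r): ∅.
p(0) = -75, so log|p(0)| = log(75) = 4.3175.
Apply Jensen: I(r) = log|p(0)| + Σ_k log(r/|z_k|), summed over zeros inside |z| < r.
  log(r/|z_k|) for z_k = -5: log(7/5) = 0.3365
  log(r/|z_k|) for z_k = 3: log(7/3) = 0.8473
  log(r/|z_k|) for z_k = -5: log(7/5) = 0.3365
Sum over inside zeros: 1.5202.
I(r) = log|p(0)| + (inside sum) = 4.3175 + 1.5202 = 5.8377.
Closed form (all zeros inside, monic): I(r) = n·log(r) = 3·log(7) = 5.8377. ✓

I(r) ≈ 5.8377.


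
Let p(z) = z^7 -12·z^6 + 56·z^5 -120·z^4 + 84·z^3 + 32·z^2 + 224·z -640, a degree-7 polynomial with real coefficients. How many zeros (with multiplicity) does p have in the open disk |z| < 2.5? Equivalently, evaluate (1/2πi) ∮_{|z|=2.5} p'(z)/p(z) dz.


The zeros of p are: 4, (2 + 2i), (2 - 2i), (3 + 1i), (3 - 1i), (-1 + 1i), (-1 - 1i).
Their magnitudes are: 4, 2.828, 2.828, 3.162, 3.162, 1.414, 1.414.
Zeros with |z| < R = 2.5: (-1 + 1i), (-1 - 1i).
Count = 2.
By the argument principle, (1/2πi) ∮_{|z|=R} p'(z)/p(z) dz equals exactly this count.

Number of zeros inside |z| < 2.5: 2.


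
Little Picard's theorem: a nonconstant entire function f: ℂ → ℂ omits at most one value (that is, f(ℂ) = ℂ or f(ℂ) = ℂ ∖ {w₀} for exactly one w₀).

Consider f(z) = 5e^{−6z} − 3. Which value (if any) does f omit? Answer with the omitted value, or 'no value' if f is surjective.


Little Picard bounds the complement of f(ℂ) to at most one point.
e^{−6z} is never zero on ℂ, so 5·e^{−6z} takes every value in ℂ ∖ {0}. Adding -3 shifts the range to ℂ ∖ {-3}. Thus f omits exactly the value -3.

Omitted value: -3.


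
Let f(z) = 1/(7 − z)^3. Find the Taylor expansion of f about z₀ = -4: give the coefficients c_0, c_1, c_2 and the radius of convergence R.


Let w = z − z₀, so z = z₀ + w.
Then 7 − z = 7 − (z₀ + w) = (7 − z₀) − w = 11 − w.
f(z) = 1/(11 − w)^3 = (1/(11)^3) · (1 − w/(11))^{−3}.
By the binomial series (1−u)^{−3} = Σ_{n≥0} C(n+2, 2) u^n for |u|<1, with u = w/(11):
  c_n = C(n+2, 2) / (11)^(n+3).
  c_0 = 1/(11)^3 = 1/1331.
  c_1 = 3/(11)^4 = 3/14641.
  c_2 = 6/(11)^5 = 6/161051.
The series is valid for |w/d| < 1, i.e. |z − z₀| < |d|.
Radius of convergence: R = |7 − z₀| = |11| = 11 (distance from z₀ to the singularity z = 7).

c_0 = 1/1331, c_1 = 3/14641, c_2 = 6/161051; R = 11.


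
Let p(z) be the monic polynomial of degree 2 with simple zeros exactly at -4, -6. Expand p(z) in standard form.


The polynomial is p(z) = ∏_{α ∈ S} (z − α), where S = {-4, -6}.
Expanding the product yields: p(z) = z^2 + 10·z + 24.
The resulting polynomial has degree 2 and real coefficients as required.

p(z) = z^2 + 10·z + 24.


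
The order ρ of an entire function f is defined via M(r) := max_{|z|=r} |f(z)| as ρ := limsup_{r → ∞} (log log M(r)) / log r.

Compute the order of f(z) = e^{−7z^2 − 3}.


|e^{−7z^2 − 3}| = e^{Re(-7·z^2) + -3} ≤ e^{7|z|^2 + -3} = e^{7r^2 + -3} on |z| = r, so ρ ≤ 2. Choosing z on |z|=r so that -7·z^2 is real positive (always possible by picking arg z appropriately) gives |f(z)| = e^{7r^2 + -3}, matching the bound. The additive constant -3 does not affect log log M(r) ~ 2·log r. Hence ρ = 2.
Therefore ρ = 2.

Order ρ = 2.


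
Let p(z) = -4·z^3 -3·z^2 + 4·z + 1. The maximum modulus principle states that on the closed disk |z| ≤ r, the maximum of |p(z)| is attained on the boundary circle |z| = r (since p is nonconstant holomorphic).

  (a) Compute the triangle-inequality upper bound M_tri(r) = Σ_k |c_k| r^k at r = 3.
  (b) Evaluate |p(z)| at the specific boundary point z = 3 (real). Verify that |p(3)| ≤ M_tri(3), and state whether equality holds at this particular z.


Coefficients: c_0 = 1, c_1 = 4, c_2 = -3, c_3 = -4. Radius r = 3.
Part (a). Triangle bound: M_tri(r) = Σ_k |c_k| r^k
  = |1|·3^0 + |4|·3^1 + |-3|·3^2 + |-4|·3^3
  = 1 + 12 + 27 + 108 = 148.
This bounds M(r) := max_{|z|=r} |p(z)| from above; equality holds iff all terms c_k z^k can be made to align in phase at a single z on |z|=r.
Part (b). At z = 3 (real, on the circle |z| = r):
  p(3) = (1)·3^0 + (4)·3^1 + (-3)·3^2 + (-4)·3^3 = -122.
  |p(3)| = 122.
Check: |p(3)| = 122 ≤ 148 = M_tri(3). ✓ Equality does not hold at z = 3 (the coefficients have mixed signs, so the terms do not all align in phase there).

M_tri(3) = 148; |p(3)| = 122; equality at z=3: no.


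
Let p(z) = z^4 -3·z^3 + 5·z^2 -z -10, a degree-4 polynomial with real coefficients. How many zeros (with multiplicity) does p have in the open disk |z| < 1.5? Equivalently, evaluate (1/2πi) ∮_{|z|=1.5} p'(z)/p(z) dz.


The zeros of p are: -1, (1 + 2i), (1 - 2i), 2.
Their magnitudes are: 1, 2.236, 2.236, 2.
Zeros with |z| < R = 1.5: -1.
Count = 1.
By the argument principle, (1/2πi) ∮_{|z|=R} p'(z)/p(z) dz equals exactly this count.

Number of zeros inside |z| < 1.5: 1.


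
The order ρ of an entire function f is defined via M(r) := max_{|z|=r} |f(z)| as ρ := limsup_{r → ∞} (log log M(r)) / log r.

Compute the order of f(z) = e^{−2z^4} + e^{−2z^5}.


Each summand is entire of order 4 and 5 respectively (as in the single-exponential case). The order of a sum is at most the max of the orders, so ρ ≤ 5. For the lower bound: on |z|=r choose arg z so that -2z^5 is real positive; then |e^{-2z^5}| = e^{2r^5} while |e^{-2z^4}| ≤ e^{2r^4} = o(e^{2r^5}). So |f| ≥ e^{2r^5}(1 − o(1)) and ρ ≥ 5. Hence ρ = max(4, 5) = 5.
Therefore ρ = 5.

Order ρ = 5.


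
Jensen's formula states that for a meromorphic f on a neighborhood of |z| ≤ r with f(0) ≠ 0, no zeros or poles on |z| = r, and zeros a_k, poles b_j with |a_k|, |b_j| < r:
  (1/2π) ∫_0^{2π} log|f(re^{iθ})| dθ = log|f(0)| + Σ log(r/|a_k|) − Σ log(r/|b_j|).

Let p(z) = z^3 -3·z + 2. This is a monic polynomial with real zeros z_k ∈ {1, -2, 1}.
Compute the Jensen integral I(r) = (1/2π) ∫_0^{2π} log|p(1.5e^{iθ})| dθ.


Zeros: -2, 1, 1; r = 1.5.
Inside |z| < r: 1, 1. Outside (|z| ≥ r): -2.
p(0) = 2, so log|p(0)| = log(2) = 0.6931.
Apply Jensen: I(r) = log|p(0)| + Σ_k log(r/|z_k|), summed over zeros inside |z| < r.
  log(r/|z_k|) for z_k = 1: log(1.5/1) = 0.4055
  log(r/|z_k|) for z_k = 1: log(1.5/1) = 0.4055
  Outside zeros (-2) contribute nothing to the Jensen sum.
Sum over inside zeros: 0.8109.
I(r) = log|p(0)| + (inside sum) = 0.6931 + 0.8109 = 1.5041.
Note: since some zeros are outside |z| ≤ r, the simplified n·log(r) form does NOT apply — only the inside zeros contribute.

I(r) ≈ 1.5041.


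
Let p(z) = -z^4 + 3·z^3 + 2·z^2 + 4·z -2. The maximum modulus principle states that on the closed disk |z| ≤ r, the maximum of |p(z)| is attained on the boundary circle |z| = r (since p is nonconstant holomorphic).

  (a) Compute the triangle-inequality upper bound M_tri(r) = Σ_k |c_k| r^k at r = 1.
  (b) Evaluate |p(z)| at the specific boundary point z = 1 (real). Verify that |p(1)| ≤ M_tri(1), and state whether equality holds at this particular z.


Coefficients: c_0 = -2, c_1 = 4, c_2 = 2, c_3 = 3, c_4 = -1. Radius r = 1.
Part (a). Triangle bound: M_tri(r) = Σ_k |c_k| r^k
  = |-2|·1^0 + |4|·1^1 + |2|·1^2 + |3|·1^3 + |-1|·1^4
  = 2 + 4 + 2 + 3 + 1 = 12.
This bounds M(r) := max_{|z|=r} |p(z)| from above; equality holds iff all terms c_k z^k can be made to align in phase at a single z on |z|=r.
Part (b). At z = 1 (real, on the circle |z| = r):
  p(1) = (-2)·1^0 + (4)·1^1 + (2)·1^2 + (3)·1^3 + (-1)·1^4 = 6.
  |p(1)| = 6.
Check: |p(1)| = 6 ≤ 12 = M_tri(1). ✓ Equality does not hold at z = 1 (the coefficients have mixed signs, so the terms do not all align in phase there).

M_tri(1) = 12; |p(1)| = 6; equality at z=1: no.


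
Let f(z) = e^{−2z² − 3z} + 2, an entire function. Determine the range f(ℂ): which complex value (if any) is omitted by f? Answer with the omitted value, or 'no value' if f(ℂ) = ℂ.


Little Picard bounds the complement of f(ℂ) to at most one point.
The exponent g(z) = −2z² − 3z is a nonconstant polynomial, hence surjective onto ℂ. So e^{g(z)} takes every value in {e^w : w ∈ ℂ} = ℂ ∖ {0}. Adding 2 shifts the range to ℂ ∖ {2}. f omits exactly 2.

Omitted value: 2.


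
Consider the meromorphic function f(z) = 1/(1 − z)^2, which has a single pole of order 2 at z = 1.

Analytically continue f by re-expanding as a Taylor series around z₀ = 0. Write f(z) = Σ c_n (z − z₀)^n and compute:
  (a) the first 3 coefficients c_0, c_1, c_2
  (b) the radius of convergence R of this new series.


Let w = z − z₀, so z = z₀ + w.
Then 1 − z = 1 − (z₀ + w) = (1 − z₀) − w = 1 − w.
f(z) = 1/(1 − w)^2 = (1/(1)^2) · (1 − w/(1))^{−2}.
By the binomial series (1−u)^{−2} = Σ_{n≥0} C(n+1, 1) u^n for |u|<1, with u = w/(1):
  c_n = C(n+1, 1) / (1)^(n+2).
  c_0 = 1/(1)^2 = 1.
  c_1 = 2/(1)^3 = 2.
  c_2 = 3/(1)^4 = 3.
The series is valid for |w/d| < 1, i.e. |z − z₀| < |d|.
Radius of convergence: R = |1 − z₀| = |1| = 1 (distance from z₀ to the singularity z = 1).

c_0 = 1, c_1 = 2, c_2 = 3; R = 1.


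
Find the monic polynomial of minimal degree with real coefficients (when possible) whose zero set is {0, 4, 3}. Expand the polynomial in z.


The polynomial is p(z) = ∏_{α ∈ S} (z − α), where S = {0, 4, 3}.
Expanding the product yields: p(z) = z^3 -7·z^2 + 12·z.
The resulting polynomial has degree 3 and real coefficients as required.

p(z) = z^3 -7·z^2 + 12·z.


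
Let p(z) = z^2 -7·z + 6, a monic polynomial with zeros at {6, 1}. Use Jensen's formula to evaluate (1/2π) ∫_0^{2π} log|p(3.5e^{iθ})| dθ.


Zeros: 1, 6; r = 3.5.
Inside |z| < r: 1. Outside (|z| ≥ r): 6.
p(0) = 6, so log|p(0)| = log(6) = 1.7918.
Apply Jensen: I(r) = log|p(0)| + Σ_k log(r/|z_k|), summed over zeros inside |z| < r.
  log(r/|z_k|) for z_k = 1: log(3.5/1) = 1.2528
  Outside zeros (6) contribute nothing to the Jensen sum.
Sum over inside zeros: 1.2528.
I(r) = log|p(0)| + (inside sum) = 1.7918 + 1.2528 = 3.0445.
Note: since some zeros are outside |z| ≤ r, the simplified n·log(r) form does NOT apply — only the inside zeros contribute.

I(r) ≈ 3.0445.


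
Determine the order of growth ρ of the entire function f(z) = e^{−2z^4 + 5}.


|e^{−2z^4 + 5}| = e^{Re(-2·z^4) + 5} ≤ e^{2|z|^4 + 5} = e^{2r^4 + 5} on |z| = r, so ρ ≤ 4. Choosing z on |z|=r so that -2·z^4 is real positive (always possible by picking arg z appropriately) gives |f(z)| = e^{2r^4 + 5}, matching the bound. The additive constant 5 does not affect log log M(r) ~ 4·log r. Hence ρ = 4.
Therefore ρ = 4.

Order ρ = 4.


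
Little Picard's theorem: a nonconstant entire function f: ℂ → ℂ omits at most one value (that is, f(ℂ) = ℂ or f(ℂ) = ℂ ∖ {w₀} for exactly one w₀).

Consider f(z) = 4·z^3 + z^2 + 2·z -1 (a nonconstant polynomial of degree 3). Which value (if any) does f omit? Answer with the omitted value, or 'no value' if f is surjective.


Little Picard bounds the complement of f(ℂ) to at most one point.
For every w ∈ ℂ, the equation p(z) − w = 0 is a nonconstant polynomial in z and hence has at least one root by the fundamental theorem of algebra. So p is surjective onto ℂ, omitting no value.

Omitted value: no value.


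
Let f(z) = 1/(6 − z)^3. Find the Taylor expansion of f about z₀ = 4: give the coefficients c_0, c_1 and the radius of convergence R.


Let w = z − z₀, so z = z₀ + w.
Then 6 − z = 6 − (z₀ + w) = (6 − z₀) − w = 2 − w.
f(z) = 1/(2 − w)^3 = (1/(2)^3) · (1 − w/(2))^{−3}.
By the binomial series (1−u)^{−3} = Σ_{n≥0} C(n+2, 2) u^n for |u|<1, with u = w/(2):
  c_n = C(n+2, 2) / (2)^(n+3).
  c_0 = 1/(2)^3 = 1/8.
  c_1 = 3/(2)^4 = 3/16.
The series is valid for |w/d| < 1, i.e. |z − z₀| < |d|.
Radius of convergence: R = |6 − z₀| = |2| = 2 (distance from z₀ to the singularity z = 6).

c_0 = 1/8, c_1 = 3/16; R = 2.


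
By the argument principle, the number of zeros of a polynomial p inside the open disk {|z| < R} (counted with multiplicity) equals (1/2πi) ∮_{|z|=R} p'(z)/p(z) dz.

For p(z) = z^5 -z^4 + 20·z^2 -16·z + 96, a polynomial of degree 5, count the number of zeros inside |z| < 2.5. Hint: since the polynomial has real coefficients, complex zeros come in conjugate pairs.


The zeros of p are: -3, (0 + 2i), (0 - 2i), (2 + 2i), (2 - 2i).
Their magnitudes are: 3, 2, 2, 2.828, 2.828.
Zeros with |z| < R = 2.5: (0 + 2i), (0 - 2i).
Count = 2.
By the argument principle, (1/2πi) ∮_{|z|=R} p'(z)/p(z) dz equals exactly this count.

Number of zeros inside |z| < 2.5: 2.


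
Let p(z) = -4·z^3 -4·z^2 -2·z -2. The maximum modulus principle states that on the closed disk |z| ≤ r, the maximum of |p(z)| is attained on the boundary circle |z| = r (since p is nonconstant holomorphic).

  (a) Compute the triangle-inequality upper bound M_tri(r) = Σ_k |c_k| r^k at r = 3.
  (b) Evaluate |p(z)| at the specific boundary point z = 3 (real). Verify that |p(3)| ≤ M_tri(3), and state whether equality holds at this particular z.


Coefficients: c_0 = -2, c_1 = -2, c_2 = -4, c_3 = -4. Radius r = 3.
Part (a). Triangle bound: M_tri(r) = Σ_k |c_k| r^k
  = |-2|·3^0 + |-2|·3^1 + |-4|·3^2 + |-4|·3^3
  = 2 + 6 + 36 + 108 = 152.
This bounds M(r) := max_{|z|=r} |p(z)| from above; equality holds iff all terms c_k z^k can be made to align in phase at a single z on |z|=r.
Part (b). At z = 3 (real, on the circle |z| = r):
  p(3) = (-2)·3^0 + (-2)·3^1 + (-4)·3^2 + (-4)·3^3 = -152.
  |p(3)| = 152.
Since all nonzero coefficients share the same sign, |p(3)| = 152 = M_tri(3); the triangle bound is attained at z = 3, so in fact M(r) = 152.

M_tri(3) = 152; |p(3)| = 152; equality at z=3: yes.


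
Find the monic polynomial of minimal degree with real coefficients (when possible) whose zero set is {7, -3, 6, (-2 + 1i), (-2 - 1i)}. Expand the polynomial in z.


The polynomial is p(z) = ∏_{α ∈ S} (z − α), where S = {7, -3, 6, (-2 + 1i), (-2 - 1i)}.
Expanding the product yields: p(z) = z^5 -6·z^4 -32·z^3 + 88·z^2 + 519·z + 630.
Note conjugate pairs combine to real quadratics: (z − (-2+1i))(z − (-2−1i)) = z² + 4z + 5.
The resulting polynomial has degree 5 and real coefficients as required.

p(z) = z^5 -6·z^4 -32·z^3 + 88·z^2 + 519·z + 630.


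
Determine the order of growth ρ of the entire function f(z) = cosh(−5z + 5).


cosh(w) is a linear combination of e^{iw} and e^{−iw} (or e^w, e^{−w} in the hyperbolic case), so |cosh(w)| ≤ e^{|w|}. With w = −5z + 5, |w| ≤ 5|z| + 5 = 5r + 5 on |z| = r, giving M(r) ≤ e^{5r + 5}, so ρ ≤ 1. On a suitable ray (z = it for sin/cos; z = t for sinh/cosh, t real → ∞), |cosh(−5z + 5)| grows like e^{5|t|}/2, so ρ ≥ 1. Hence ρ = 1.
Therefore ρ = 1.

Order ρ = 1.


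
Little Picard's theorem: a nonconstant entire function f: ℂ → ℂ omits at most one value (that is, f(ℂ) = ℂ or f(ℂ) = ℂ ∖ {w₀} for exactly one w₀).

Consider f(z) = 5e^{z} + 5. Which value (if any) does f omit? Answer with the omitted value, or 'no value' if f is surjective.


Little Picard bounds the complement of f(ℂ) to at most one point.
e^{z} is never zero on ℂ, so 5·e^{z} takes every value in ℂ ∖ {0}. Adding 5 shifts the range to ℂ ∖ {5}. Thus f omits exactly the value 5.

Omitted value: 5.


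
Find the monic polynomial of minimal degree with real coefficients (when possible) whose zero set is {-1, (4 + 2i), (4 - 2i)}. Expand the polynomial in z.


The polynomial is p(z) = ∏_{α ∈ S} (z − α), where S = {-1, (4 + 2i), (4 - 2i)}.
Expanding the product yields: p(z) = z^3 -7·z^2 + 12·z + 20.
Note conjugate pairs combine to real quadratics: (z − (4+2i))(z − (4−2i)) = z² − 8z + 20.
The resulting polynomial has degree 3 and real coefficients as required.

p(z) = z^3 -7·z^2 + 12·z + 20.


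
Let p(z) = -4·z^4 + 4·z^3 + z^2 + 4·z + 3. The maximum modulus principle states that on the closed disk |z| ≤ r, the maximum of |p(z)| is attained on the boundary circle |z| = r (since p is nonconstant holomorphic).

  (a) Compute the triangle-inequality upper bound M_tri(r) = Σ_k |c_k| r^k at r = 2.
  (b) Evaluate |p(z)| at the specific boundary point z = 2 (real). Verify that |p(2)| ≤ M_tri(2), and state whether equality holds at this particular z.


Coefficients: c_0 = 3, c_1 = 4, c_2 = 1, c_3 = 4, c_4 = -4. Radius r = 2.
Part (a). Triangle bound: M_tri(r) = Σ_k |c_k| r^k
  = |3|·2^0 + |4|·2^1 + |1|·2^2 + |4|·2^3 + |-4|·2^4
  = 3 + 8 + 4 + 32 + 64 = 111.
This bounds M(r) := max_{|z|=r} |p(z)| from above; equality holds iff all terms c_k z^k can be made to align in phase at a single z on |z|=r.
Part (b). At z = 2 (real, on the circle |z| = r):
  p(2) = (3)·2^0 + (4)·2^1 + (1)·2^2 + (4)·2^3 + (-4)·2^4 = -17.
  |p(2)| = 17.
Check: |p(2)| = 17 ≤ 111 = M_tri(2). ✓ Equality does not hold at z = 2 (the coefficients have mixed signs, so the terms do not all align in phase there).

M_tri(2) = 111; |p(2)| = 17; equality at z=2: no.


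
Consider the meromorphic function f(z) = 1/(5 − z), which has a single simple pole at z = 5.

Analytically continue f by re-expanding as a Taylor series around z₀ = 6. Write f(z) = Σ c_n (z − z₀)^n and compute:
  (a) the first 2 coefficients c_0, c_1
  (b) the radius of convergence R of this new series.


Let w = z − z₀, so z = z₀ + w.
Then 5 − z = 5 − (z₀ + w) = (5 − z₀) − w = -1 − w.
f(z) = 1/(-1 − w) = (1/(-1)) · 1/(1 − w/(-1)) = Σ_{n≥0} w^n / (-1)^(n+1).
So c_n = 1/(-1)^(n+1):
  c_0 = 1/(-1)^1 = -1.
  c_1 = 1/(-1)^2 = 1.
The series is valid for |w/d| < 1, i.e. |z − z₀| < |d|.
Radius of convergence: R = |5 − z₀| = |-1| = 1 (distance from z₀ to the singularity z = 5).

c_0 = -1, c_1 = 1; R = 1.


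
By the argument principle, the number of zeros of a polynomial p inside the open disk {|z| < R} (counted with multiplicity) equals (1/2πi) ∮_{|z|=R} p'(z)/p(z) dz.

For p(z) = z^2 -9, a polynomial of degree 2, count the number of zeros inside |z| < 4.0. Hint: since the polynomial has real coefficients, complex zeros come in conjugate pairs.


The zeros of p are: 3, -3.
Their magnitudes are: 3, 3.
Zeros with |z| < R = 4.0: 3, -3.
Count = 2.
By the argument principle, (1/2πi) ∮_{|z|=R} p'(z)/p(z) dz equals exactly this count.

Number of zeros inside |z| < 4.0: 2.


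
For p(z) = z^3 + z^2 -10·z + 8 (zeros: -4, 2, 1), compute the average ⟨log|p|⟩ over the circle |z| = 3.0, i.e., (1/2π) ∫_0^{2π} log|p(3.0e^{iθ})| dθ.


Zeros: -4, 1, 2; r = 3.0.
Inside |z| < r: 1, 2. Outside (|z| ≥ r): -4.
p(0) = 8, so log|p(0)| = log(8) = 2.0794.
Apply Jensen: I(r) = log|p(0)| + Σ_k log(r/|z_k|), summed over zeros inside |z| < r.
  log(r/|z_k|) for z_k = 2: log(3.0/2) = 0.4055
  log(r/|z_k|) for z_k = 1: log(3.0/1) = 1.0986
  Outside zeros (-4) contribute nothing to the Jensen sum.
Sum over inside zeros: 1.5041.
I(r) = log|p(0)| + (inside sum) = 2.0794 + 1.5041 = 3.5835.
Note: since some zeros are outside |z| ≤ r, the simplified n·log(r) form does NOT apply — only the inside zeros contribute.

I(r) ≈ 3.5835.


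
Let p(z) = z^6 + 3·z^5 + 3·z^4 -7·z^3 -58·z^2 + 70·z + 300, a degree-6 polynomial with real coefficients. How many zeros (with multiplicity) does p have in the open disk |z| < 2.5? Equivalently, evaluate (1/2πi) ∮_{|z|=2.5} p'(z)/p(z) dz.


The zeros of p are: -2, (-1 + 3i), (-1 - 3i), (2 + 1i), (2 - 1i), -3.
Their magnitudes are: 2, 3.162, 3.162, 2.236, 2.236, 3.
Zeros with |z| < R = 2.5: -2, (2 + 1i), (2 - 1i).
Count = 3.
By the argument principle, (1/2πi) ∮_{|z|=R} p'(z)/p(z) dz equals exactly this count.

Number of zeros inside |z| < 2.5: 3.


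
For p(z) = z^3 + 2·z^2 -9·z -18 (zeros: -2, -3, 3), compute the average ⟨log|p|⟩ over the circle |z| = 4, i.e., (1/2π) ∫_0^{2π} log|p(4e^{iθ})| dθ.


Zeros: -3, -2, 3; r = 4.
Inside |z| < r: -3, -2, 3. Outside (|z| ≥ r): ∅.
p(0) = -18, so log|p(0)| = log(18) = 2.8904.
Apply Jensen: I(r) = log|p(0)| + Σ_k log(r/|z_k|), summed over zeros inside |z| < r.
  log(r/|z_k|) for z_k = -2: log(4/2) = 0.6931
  log(r/|z_k|) for z_k = -3: log(4/3) = 0.2877
  log(r/|z_k|) for z_k = 3: log(4/3) = 0.2877
Sum over inside zeros: 1.2685.
I(r) = log|p(0)| + (inside sum) = 2.8904 + 1.2685 = 4.1589.
Closed form (all zeros inside, monic): I(r) = n·log(r) = 3·log(4) = 4.1589. ✓

I(r) ≈ 4.1589.


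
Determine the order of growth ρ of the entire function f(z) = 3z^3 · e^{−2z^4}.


M(r) = max_{|z|=r} |3|·|z|^3·|e^{−2z^4}| = 3·r^3 · e^{2r^4} (the factors attain their maxima compatibly on |z|=r). Then log M(r) = log 3 + 3·log r + 2r^4, dominated by the last term, so log log M(r) ~ 4·log r. The polynomial factor 3z^3 contributes only a log r term and does not affect the order. ρ = 4.
Therefore ρ = 4.

Order ρ = 4.


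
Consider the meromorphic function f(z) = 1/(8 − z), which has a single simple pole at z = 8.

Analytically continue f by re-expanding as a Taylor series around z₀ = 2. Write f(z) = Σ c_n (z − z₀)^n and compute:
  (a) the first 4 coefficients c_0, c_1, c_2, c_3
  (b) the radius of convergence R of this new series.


Let w = z − z₀, so z = z₀ + w.
Then 8 − z = 8 − (z₀ + w) = (8 − z₀) − w = 6 − w.
f(z) = 1/(6 − w) = (1/(6)) · 1/(1 − w/(6)) = Σ_{n≥0} w^n / (6)^(n+1).
So c_n = 1/(6)^(n+1):
  c_0 = 1/(6)^1 = 1/6.
  c_1 = 1/(6)^2 = 1/36.
  c_2 = 1/(6)^3 = 1/216.
  c_3 = 1/(6)^4 = 1/1296.
The series is valid for |w/d| < 1, i.e. |z − z₀| < |d|.
Radius of convergence: R = |8 − z₀| = |6| = 6 (distance from z₀ to the singularity z = 8).

c_0 = 1/6, c_1 = 1/36, c_2 = 1/216, c_3 = 1/1296; R = 6.


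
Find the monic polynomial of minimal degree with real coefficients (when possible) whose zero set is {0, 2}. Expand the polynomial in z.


The polynomial is p(z) = ∏_{α ∈ S} (z − α), where S = {0, 2}.
Expanding the product yields: p(z) = z^2 -2·z.
The resulting polynomial has degree 2 and real coefficients as required.

p(z) = z^2 -2·z.


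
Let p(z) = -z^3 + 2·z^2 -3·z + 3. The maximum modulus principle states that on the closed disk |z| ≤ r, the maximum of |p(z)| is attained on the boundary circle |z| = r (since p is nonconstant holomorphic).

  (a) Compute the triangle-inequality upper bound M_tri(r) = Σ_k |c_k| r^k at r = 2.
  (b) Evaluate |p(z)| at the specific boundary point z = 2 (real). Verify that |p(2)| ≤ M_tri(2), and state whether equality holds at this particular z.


Coefficients: c_0 = 3, c_1 = -3, c_2 = 2, c_3 = -1. Radius r = 2.
Part (a). Triangle bound: M_tri(r) = Σ_k |c_k| r^k
  = |3|·2^0 + |-3|·2^1 + |2|·2^2 + |-1|·2^3
  = 3 + 6 + 8 + 8 = 25.
This bounds M(r) := max_{|z|=r} |p(z)| from above; equality holds iff all terms c_k z^k can be made to align in phase at a single z on |z|=r.
Part (b). At z = 2 (real, on the circle |z| = r):
  p(2) = (3)·2^0 + (-3)·2^1 + (2)·2^2 + (-1)·2^3 = -3.
  |p(2)| = 3.
Check: |p(2)| = 3 ≤ 25 = M_tri(2). ✓ Equality does not hold at z = 2 (the coefficients have mixed signs, so the terms do not all align in phase there).

M_tri(2) = 25; |p(2)| = 3; equality at z=2: no.


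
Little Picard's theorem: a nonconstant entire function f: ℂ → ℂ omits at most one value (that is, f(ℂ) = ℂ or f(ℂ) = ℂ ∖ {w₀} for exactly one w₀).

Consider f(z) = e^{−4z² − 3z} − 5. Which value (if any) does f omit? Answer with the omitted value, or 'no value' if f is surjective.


Little Picard bounds the complement of f(ℂ) to at most one point.
The exponent g(z) = −4z² − 3z is a nonconstant polynomial, hence surjective onto ℂ. So e^{g(z)} takes every value in {e^w : w ∈ ℂ} = ℂ ∖ {0}. Adding -5 shifts the range to ℂ ∖ {-5}. f omits exactly -5.

Omitted value: -5.


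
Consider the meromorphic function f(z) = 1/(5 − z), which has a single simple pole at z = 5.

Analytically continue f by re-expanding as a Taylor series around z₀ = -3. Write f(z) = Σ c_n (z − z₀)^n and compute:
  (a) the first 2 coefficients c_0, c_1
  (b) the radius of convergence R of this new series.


Let w = z − z₀, so z = z₀ + w.
Then 5 − z = 5 − (z₀ + w) = (5 − z₀) − w = 8 − w.
f(z) = 1/(8 − w) = (1/(8)) · 1/(1 − w/(8)) = Σ_{n≥0} w^n / (8)^(n+1).
So c_n = 1/(8)^(n+1):
  c_0 = 1/(8)^1 = 1/8.
  c_1 = 1/(8)^2 = 1/64.
The series is valid for |w/d| < 1, i.e. |z − z₀| < |d|.
Radius of convergence: R = |5 − z₀| = |8| = 8 (distance from z₀ to the singularity z = 5).

c_0 = 1/8, c_1 = 1/64; R = 8.


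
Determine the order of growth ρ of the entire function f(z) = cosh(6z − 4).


cosh(w) is a linear combination of e^{iw} and e^{−iw} (or e^w, e^{−w} in the hyperbolic case), so |cosh(w)| ≤ e^{|w|}. With w = 6z − 4, |w| ≤ 6|z| + 4 = 6r + 4 on |z| = r, giving M(r) ≤ e^{6r + 4}, so ρ ≤ 1. On a suitable ray (z = it for sin/cos; z = t for sinh/cosh, t real → ∞), |cosh(6z − 4)| grows like e^{6|t|}/2, so ρ ≥ 1. Hence ρ = 1.
Therefore ρ = 1.

Order ρ = 1.


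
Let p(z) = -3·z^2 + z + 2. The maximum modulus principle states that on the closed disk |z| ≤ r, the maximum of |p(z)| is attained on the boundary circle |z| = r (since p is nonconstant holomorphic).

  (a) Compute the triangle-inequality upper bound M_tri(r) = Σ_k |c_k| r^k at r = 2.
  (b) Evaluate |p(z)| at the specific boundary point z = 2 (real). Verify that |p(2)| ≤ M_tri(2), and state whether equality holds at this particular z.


Coefficients: c_0 = 2, c_1 = 1, c_2 = -3. Radius r = 2.
Part (a). Triangle bound: M_tri(r) = Σ_k |c_k| r^k
  = |2|·2^0 + |1|·2^1 + |-3|·2^2
  = 2 + 2 + 12 = 16.
This bounds M(r) := max_{|z|=r} |p(z)| from above; equality holds iff all terms c_k z^k can be made to align in phase at a single z on |z|=r.
Part (b). At z = 2 (real, on the circle |z| = r):
  p(2) = (2)·2^0 + (1)·2^1 + (-3)·2^2 = -8.
  |p(2)| = 8.
Check: |p(2)| = 8 ≤ 16 = M_tri(2). ✓ Equality does not hold at z = 2 (the coefficients have mixed signs, so the terms do not all align in phase there).

M_tri(2) = 16; |p(2)| = 8; equality at z=2: no.


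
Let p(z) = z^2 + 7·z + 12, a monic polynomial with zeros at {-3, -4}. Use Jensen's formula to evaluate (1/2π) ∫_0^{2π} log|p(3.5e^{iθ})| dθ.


Zeros: -4, -3; r = 3.5.
Inside |z| < r: -3. Outside (|z| ≥ r): -4.
p(0) = 12, so log|p(0)| = log(12) = 2.4849.
Apply Jensen: I(r) = log|p(0)| + Σ_k log(r/|z_k|), summed over zeros inside |z| < r.
  log(r/|z_k|) for z_k = -3: log(3.5/3) = 0.1542
  Outside zeros (-4) contribute nothing to the Jensen sum.
Sum over inside zeros: 0.1542.
I(r) = log|p(0)| + (inside sum) = 2.4849 + 0.1542 = 2.6391.
Note: since some zeros are outside |z| ≤ r, the simplified n·log(r) form does NOT apply — only the inside zeros contribute.

I(r) ≈ 2.6391.


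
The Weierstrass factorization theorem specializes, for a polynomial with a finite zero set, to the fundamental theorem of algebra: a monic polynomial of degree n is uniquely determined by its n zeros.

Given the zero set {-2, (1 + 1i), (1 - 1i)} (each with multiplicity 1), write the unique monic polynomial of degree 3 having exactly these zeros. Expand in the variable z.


The polynomial is p(z) = ∏_{α ∈ S} (z − α), where S = {-2, (1 + 1i), (1 - 1i)}.
Expanding the product yields: p(z) = z^3 -2·z + 4.
Note conjugate pairs combine to real quadratics: (z − (1+1i))(z − (1−1i)) = z² − 2z + 2.
The resulting polynomial has degree 3 and real coefficients as required.

p(z) = z^3 -2·z + 4.


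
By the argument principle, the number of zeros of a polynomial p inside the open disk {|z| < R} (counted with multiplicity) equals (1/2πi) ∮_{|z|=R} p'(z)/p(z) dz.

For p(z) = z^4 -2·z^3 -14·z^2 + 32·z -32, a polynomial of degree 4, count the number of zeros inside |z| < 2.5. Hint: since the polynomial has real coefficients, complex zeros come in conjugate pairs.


The zeros of p are: 4, (1 + 1i), (1 - 1i), -4.
Their magnitudes are: 4, 1.414, 1.414, 4.
Zeros with |z| < R = 2.5: (1 + 1i), (1 - 1i).
Count = 2.
By the argument principle, (1/2πi) ∮_{|z|=R} p'(z)/p(z) dz equals exactly this count.

Number of zeros inside |z| < 2.5: 2.


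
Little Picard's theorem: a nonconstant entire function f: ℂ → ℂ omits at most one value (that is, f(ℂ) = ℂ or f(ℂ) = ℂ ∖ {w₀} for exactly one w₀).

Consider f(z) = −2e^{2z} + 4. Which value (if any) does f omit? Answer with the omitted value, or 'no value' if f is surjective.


Little Picard bounds the complement of f(ℂ) to at most one point.
e^{2z} is never zero on ℂ, so -2·e^{2z} takes every value in ℂ ∖ {0}. Adding 4 shifts the range to ℂ ∖ {4}. Thus f omits exactly the value 4.

Omitted value: 4.


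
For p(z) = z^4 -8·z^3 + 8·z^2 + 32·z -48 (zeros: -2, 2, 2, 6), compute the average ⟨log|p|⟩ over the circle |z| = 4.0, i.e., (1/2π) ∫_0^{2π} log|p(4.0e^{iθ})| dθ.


Zeros: -2, 2, 2, 6; r = 4.0.
Inside |z| < r: -2, 2, 2. Outside (|z| ≥ r): 6.
p(0) = -48, so log|p(0)| = log(48) = 3.8712.
Apply Jensen: I(r) = log|p(0)| + Σ_k log(r/|z_k|), summed over zeros inside |z| < r.
  log(r/|z_k|) for z_k = -2: log(4.0/2) = 0.6931
  log(r/|z_k|) for z_k = 2: log(4.0/2) = 0.6931
  log(r/|z_k|) for z_k = 2: log(4.0/2) = 0.6931
  Outside zeros (6) contribute nothing to the Jensen sum.
Sum over inside zeros: 2.0794.
I(r) = log|p(0)| + (inside sum) = 3.8712 + 2.0794 = 5.9506.
Note: since some zeros are outside |z| ≤ r, the simplified n·log(r) form does NOT apply — only the inside zeros contribute.

I(r) ≈ 5.9506.
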